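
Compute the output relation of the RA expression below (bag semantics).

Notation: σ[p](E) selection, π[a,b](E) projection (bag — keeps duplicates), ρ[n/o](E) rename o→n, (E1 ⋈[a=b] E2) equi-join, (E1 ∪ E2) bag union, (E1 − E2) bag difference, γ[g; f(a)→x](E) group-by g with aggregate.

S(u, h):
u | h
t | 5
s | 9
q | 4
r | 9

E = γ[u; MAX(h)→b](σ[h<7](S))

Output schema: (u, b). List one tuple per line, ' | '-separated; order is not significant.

Stepwise |·|:
  S → 4
  σ[h<7](S) → 2
  γ[u; MAX(h)→b](σ[h<7](S)) → 2

== RESULT ==
u | b
q | 4
t | 5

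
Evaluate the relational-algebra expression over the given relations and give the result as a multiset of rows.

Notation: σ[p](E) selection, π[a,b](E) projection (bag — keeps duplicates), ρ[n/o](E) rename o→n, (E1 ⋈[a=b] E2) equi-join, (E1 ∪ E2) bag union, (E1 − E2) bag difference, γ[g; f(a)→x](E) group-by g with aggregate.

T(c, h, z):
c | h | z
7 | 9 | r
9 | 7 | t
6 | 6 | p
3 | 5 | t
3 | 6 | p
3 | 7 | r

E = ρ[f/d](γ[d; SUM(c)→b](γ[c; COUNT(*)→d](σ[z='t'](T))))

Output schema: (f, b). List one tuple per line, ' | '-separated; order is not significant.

Subexpression sizes:
  T → 6
  σ[z='t'](T) → 2
  γ[c; COUNT(*)→d](σ[z='t'](T)) → 2
  γ[d; SUM(c)→b](γ[c; COUNT(*)→d](σ[z='t'](T))) → 1
  ρ[f/d](γ[d; SUM(c)→b](γ[c; COUNT(*)→d](σ[z='t'](T)))) → 1

== RESULT ==
f | b
1 | 12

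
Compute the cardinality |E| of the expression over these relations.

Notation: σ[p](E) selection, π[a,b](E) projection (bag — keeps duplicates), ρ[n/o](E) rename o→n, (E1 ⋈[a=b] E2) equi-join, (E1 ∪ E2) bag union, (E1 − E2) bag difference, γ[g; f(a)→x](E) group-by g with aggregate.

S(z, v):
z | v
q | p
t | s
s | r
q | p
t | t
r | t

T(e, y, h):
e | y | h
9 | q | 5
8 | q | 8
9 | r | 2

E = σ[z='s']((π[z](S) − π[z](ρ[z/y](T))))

Per-node cardinality:
  S → 6
  π[z](S) → 6
  T → 3
  ρ[z/y](T) → 3
  π[z](ρ[z/y](T)) → 3
  (π[z](S) − π[z](ρ[z/y](T))) → 3
  σ[z='s']((π[z](S) − π[z](ρ[z/y](T)))) → 1

|E| = 1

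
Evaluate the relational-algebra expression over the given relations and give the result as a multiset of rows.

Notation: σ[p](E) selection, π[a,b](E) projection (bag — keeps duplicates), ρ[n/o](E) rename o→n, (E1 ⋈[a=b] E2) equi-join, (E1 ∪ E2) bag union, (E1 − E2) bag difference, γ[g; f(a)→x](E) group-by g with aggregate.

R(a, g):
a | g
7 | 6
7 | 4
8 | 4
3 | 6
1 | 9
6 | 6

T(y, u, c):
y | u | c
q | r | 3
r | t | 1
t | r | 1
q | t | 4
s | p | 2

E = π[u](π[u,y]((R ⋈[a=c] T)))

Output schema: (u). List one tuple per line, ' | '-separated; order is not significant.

Per-node cardinality:
  R → 6
  T → 5
  (R ⋈[a=c] T) → 3
  π[u,y]((R ⋈[a=c] T)) → 3
  π[u](π[u,y]((R ⋈[a=c] T))) → 3

== RESULT ==
u
r
r
t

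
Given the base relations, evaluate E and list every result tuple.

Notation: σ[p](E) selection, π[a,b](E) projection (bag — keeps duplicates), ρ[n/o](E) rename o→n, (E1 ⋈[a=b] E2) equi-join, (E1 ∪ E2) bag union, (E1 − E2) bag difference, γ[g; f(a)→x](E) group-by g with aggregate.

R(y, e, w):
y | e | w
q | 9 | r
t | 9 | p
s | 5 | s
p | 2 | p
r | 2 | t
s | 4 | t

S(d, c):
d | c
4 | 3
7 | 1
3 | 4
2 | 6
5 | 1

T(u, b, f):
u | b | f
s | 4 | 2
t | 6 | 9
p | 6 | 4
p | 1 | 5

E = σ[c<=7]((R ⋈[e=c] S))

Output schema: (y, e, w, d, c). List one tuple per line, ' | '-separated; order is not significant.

Subexpression sizes:
  R → 6
  S → 5
  (R ⋈[e=c] S) → 1
  σ[c<=7]((R ⋈[e=c] S)) → 1

== RESULT ==
y | e | w | d | c
s | 4 | t | 3 | 4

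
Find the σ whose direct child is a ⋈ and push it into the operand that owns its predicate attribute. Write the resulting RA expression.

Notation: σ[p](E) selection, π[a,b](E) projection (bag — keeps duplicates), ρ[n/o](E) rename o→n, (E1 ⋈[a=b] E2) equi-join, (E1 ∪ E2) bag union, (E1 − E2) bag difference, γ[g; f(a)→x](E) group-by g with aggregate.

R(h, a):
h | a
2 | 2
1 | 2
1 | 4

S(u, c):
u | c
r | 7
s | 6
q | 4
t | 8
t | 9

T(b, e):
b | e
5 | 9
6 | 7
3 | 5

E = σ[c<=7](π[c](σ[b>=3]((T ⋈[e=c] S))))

σ filters on b, owned by the left side.
E' = σ[c<=7](π[c]((σ[b>=3](T) ⋈[e=c] S)))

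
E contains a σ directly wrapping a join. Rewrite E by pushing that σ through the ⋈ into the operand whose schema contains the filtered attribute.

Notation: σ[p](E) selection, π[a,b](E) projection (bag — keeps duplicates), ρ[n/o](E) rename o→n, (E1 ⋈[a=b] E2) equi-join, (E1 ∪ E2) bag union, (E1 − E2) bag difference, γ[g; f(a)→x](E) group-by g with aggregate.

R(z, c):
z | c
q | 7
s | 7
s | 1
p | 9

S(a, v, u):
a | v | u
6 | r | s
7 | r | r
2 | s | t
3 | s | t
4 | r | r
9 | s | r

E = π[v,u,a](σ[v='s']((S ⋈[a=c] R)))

σ filters on v, owned by the left side.
E' = π[v,u,a]((σ[v='s'](S) ⋈[a=c] R))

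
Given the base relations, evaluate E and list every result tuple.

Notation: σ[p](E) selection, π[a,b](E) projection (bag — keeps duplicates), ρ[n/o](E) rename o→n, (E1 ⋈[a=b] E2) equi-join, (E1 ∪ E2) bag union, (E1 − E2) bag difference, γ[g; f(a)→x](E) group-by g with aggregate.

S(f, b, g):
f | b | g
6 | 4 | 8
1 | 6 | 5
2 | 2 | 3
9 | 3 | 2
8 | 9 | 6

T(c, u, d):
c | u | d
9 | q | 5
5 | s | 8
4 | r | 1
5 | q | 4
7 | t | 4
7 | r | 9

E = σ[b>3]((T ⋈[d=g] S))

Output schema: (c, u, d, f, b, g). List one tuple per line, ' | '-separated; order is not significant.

Stepwise |·|:
  T → 6
  S → 5
  (T ⋈[d=g] S) → 2
  σ[b>3]((T ⋈[d=g] S)) → 2

== RESULT ==
c | u | d | f | b | g
5 | s | 8 | 6 | 4 | 8
9 | q | 5 | 1 | 6 | 5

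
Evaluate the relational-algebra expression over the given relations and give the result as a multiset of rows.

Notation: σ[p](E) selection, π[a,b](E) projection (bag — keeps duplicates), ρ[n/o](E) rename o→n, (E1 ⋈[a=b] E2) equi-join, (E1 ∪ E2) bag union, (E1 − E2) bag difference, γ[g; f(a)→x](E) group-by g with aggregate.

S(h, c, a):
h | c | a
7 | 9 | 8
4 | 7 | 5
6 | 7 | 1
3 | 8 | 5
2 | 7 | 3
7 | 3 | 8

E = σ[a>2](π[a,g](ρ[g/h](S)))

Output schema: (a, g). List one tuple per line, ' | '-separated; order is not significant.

Stepwise |·|:
  S → 6
  ρ[g/h](S) → 6
  π[a,g](ρ[g/h](S)) → 6
  σ[a>2](π[a,g](ρ[g/h](S))) → 5

== RESULT ==
a | g
3 | 2
5 | 3
5 | 4
8 | 7
8 | 7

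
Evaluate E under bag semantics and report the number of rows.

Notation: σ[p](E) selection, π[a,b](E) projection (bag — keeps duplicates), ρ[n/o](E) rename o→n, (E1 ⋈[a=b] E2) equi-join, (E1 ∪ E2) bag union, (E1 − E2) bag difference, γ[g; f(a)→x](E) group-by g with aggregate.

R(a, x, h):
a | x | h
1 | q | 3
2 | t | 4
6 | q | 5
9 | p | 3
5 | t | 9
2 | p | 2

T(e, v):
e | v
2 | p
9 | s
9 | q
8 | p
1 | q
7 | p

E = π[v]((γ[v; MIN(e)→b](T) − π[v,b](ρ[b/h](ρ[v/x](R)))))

Stepwise |·|:
  T → 6
  γ[v; MIN(e)→b](T) → 3
  R → 6
  ρ[v/x](R) → 6
  ρ[b/h](ρ[v/x](R)) → 6
  π[v,b](ρ[b/h](ρ[v/x](R))) → 6
  (γ[v; MIN(e)→b](T) − π[v,b](ρ[b/h](ρ[v/x](R)))) → 2
  π[v]((γ[v; MIN(e)→b](T) − π[v,b](ρ[b/h](ρ[v/x](R))))) → 2

|E| = 2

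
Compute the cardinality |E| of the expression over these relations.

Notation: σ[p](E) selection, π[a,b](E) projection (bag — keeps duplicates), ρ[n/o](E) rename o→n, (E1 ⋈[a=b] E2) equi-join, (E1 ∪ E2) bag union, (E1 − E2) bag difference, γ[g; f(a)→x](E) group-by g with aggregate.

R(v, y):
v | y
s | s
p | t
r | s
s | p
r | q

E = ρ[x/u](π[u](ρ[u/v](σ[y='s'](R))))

Per-node cardinality:
  R → 5
  σ[y='s'](R) → 2
  ρ[u/v](σ[y='s'](R)) → 2
  π[u](ρ[u/v](σ[y='s'](R))) → 2
  ρ[x/u](π[u](ρ[u/v](σ[y='s'](R)))) → 2

|E| = 2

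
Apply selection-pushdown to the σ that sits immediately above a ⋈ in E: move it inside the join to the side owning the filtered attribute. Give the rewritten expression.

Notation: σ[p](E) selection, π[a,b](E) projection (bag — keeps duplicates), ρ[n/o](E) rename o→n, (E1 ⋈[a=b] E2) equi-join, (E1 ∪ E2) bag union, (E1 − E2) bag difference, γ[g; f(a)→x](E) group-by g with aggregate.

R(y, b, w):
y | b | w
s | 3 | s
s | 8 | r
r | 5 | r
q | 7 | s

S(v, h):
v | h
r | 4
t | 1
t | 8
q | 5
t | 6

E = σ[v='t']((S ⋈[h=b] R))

σ filters on v, owned by the left side.
E' = (σ[v='t'](S) ⋈[h=b] R)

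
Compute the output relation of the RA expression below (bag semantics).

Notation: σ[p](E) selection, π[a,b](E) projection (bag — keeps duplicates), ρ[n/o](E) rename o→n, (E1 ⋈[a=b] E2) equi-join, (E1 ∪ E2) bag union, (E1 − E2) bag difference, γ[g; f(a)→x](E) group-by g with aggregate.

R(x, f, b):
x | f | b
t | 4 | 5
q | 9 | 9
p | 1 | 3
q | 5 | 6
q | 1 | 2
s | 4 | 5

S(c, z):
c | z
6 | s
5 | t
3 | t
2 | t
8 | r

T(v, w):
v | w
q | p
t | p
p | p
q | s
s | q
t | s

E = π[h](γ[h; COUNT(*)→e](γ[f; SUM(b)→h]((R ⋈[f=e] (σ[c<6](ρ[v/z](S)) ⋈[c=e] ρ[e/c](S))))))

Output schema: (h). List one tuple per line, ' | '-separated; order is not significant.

Per-node cardinality:
  R → 6
  S → 5
  ρ[v/z](S) → 5
  σ[c<6](ρ[v/z](S)) → 3
  S → 5
  ρ[e/c](S) → 5
  (σ[c<6](ρ[v/z](S)) ⋈[c=e] ρ[e/c](S)) → 3
  (R ⋈[f=e] (σ[c<6](ρ[v/z](S)) ⋈[c=e] ρ[e/c](S))) → 1
  γ[f; SUM(b)→h]((R ⋈[f=e] (σ[c<6](ρ[v/z](S)) ⋈[c=e] ρ[e/c](S)))) → 1
  γ[h; COUNT(*)→e](γ[f; SUM(b)→h]((R ⋈[f=e] (σ[c<6](ρ[v/z](S)) ⋈[c=e] ρ[e/c](S))))) → 1
  π[h](γ[h; COUNT(*)→e](γ[f; SUM(b)→h]((R ⋈[f=e] (σ[c<6](ρ[v/z](S)) ⋈[c=e] ρ[e/c](S)))))) → 1

== RESULT ==
h
6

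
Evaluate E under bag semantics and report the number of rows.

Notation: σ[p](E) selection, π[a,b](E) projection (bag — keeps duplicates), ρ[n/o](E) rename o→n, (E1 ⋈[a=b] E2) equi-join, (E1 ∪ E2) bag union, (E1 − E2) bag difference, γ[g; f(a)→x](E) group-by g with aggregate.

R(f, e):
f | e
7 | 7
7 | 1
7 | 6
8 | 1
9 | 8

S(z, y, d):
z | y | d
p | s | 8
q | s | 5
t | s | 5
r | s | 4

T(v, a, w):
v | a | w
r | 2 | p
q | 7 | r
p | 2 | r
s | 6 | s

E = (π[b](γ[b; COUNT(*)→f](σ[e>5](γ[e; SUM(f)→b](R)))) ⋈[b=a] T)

Per-node cardinality:
  R → 5
  γ[e; SUM(f)→b](R) → 4
  σ[e>5](γ[e; SUM(f)→b](R)) → 3
  γ[b; COUNT(*)→f](σ[e>5](γ[e; SUM(f)→b](R))) → 2
  π[b](γ[b; COUNT(*)→f](σ[e>5](γ[e; SUM(f)→b](R)))) → 2
  T → 4
  (π[b](γ[b; COUNT(*)→f](σ[e>5](γ[e; SUM(f)→b](R)))) ⋈[b=a] T) → 1

|E| = 1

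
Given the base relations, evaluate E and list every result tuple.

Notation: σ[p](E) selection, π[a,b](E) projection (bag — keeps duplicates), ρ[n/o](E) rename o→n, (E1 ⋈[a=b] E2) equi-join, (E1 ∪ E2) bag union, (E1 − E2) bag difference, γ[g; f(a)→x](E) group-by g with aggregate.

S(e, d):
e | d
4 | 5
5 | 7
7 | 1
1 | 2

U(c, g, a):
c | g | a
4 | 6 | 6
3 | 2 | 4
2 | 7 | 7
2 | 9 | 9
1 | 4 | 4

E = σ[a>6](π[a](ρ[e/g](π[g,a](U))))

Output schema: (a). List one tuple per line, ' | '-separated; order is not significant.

Stepwise |·|:
  U → 5
  π[g,a](U) → 5
  ρ[e/g](π[g,a](U)) → 5
  π[a](ρ[e/g](π[g,a](U))) → 5
  σ[a>6](π[a](ρ[e/g](π[g,a](U)))) → 2

== RESULT ==
a
7
9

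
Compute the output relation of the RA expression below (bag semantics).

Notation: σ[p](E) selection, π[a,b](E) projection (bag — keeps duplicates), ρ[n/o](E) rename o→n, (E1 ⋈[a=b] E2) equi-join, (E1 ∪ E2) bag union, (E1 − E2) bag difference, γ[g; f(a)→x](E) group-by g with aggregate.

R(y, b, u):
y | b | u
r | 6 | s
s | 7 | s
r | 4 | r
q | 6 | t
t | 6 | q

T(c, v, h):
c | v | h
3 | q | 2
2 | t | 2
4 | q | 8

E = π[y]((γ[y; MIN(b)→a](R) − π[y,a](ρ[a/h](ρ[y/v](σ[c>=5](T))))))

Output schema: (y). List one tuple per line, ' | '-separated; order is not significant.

Subexpression sizes:
  R → 5
  γ[y; MIN(b)→a](R) → 4
  T → 3
  σ[c>=5](T) → 0
  ρ[y/v](σ[c>=5](T)) → 0
  ρ[a/h](ρ[y/v](σ[c>=5](T))) → 0
  π[y,a](ρ[a/h](ρ[y/v](σ[c>=5](T)))) → 0
  (γ[y; MIN(b)→a](R) − π[y,a](ρ[a/h](ρ[y/v](σ[c>=5](T))))) → 4
  π[y]((γ[y; MIN(b)→a](R) − π[y,a](ρ[a/h](ρ[y/v](σ[c>=5](T)))))) → 4

== RESULT ==
y
q
r
s
t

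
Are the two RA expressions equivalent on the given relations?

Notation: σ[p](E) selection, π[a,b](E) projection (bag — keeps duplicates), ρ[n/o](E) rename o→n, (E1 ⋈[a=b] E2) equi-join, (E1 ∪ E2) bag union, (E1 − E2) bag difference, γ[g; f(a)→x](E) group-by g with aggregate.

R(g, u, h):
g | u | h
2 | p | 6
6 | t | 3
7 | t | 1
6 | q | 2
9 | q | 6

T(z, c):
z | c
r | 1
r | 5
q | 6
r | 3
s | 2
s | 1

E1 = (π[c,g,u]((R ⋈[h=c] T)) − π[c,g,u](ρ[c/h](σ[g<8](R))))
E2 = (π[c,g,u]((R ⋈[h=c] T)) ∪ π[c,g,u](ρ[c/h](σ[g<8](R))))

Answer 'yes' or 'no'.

E1 row counts bottom-up:
  R → 5
  T → 6
  (R ⋈[h=c] T) → 6
  π[c,g,u]((R ⋈[h=c] T)) → 6
  R → 5
  σ[g<8](R) → 4
  ρ[c/h](σ[g<8](R)) → 4
  π[c,g,u](ρ[c/h](σ[g<8](R))) → 4
  (π[c,g,u]((R ⋈[h=c] T)) − π[c,g,u](ρ[c/h](σ[g<8](R)))) → 2
E2 row counts bottom-up:
  R → 5
  T → 6
  (R ⋈[h=c] T) → 6
  π[c,g,u]((R ⋈[h=c] T)) → 6
  R → 5
  σ[g<8](R) → 4
  ρ[c/h](σ[g<8](R)) → 4
  π[c,g,u](ρ[c/h](σ[g<8](R))) → 4
  (π[c,g,u]((R ⋈[h=c] T)) ∪ π[c,g,u](ρ[c/h](σ[g<8](R)))) → 10

E1 result:
c | g | u
1 | 7 | t
6 | 9 | q
E2 result:
c | g | u
1 | 7 | t
1 | 7 | t
1 | 7 | t
2 | 6 | q
2 | 6 | q
3 | 6 | t
3 | 6 | t
6 | 2 | p
6 | 2 | p
6 | 9 | q
Witness: (1, 7, 't') appears 1× in E1 but 3× in E2.

no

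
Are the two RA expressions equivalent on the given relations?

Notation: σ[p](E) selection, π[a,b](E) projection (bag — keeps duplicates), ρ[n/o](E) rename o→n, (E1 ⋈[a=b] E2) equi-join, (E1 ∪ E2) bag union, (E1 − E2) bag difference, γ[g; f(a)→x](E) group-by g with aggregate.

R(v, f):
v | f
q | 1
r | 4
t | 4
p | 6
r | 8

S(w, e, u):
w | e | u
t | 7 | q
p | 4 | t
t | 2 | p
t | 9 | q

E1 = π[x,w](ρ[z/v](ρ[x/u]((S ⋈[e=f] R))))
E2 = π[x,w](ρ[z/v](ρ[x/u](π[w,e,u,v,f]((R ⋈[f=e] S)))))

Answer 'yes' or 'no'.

E1 stepwise |·|:
  S → 4
  R → 5
  (S ⋈[e=f] R) → 2
  ρ[x/u]((S ⋈[e=f] R)) → 2
  ρ[z/v](ρ[x/u]((S ⋈[e=f] R))) → 2
  π[x,w](ρ[z/v](ρ[x/u]((S ⋈[e=f] R)))) → 2
E2 stepwise |·|:
  R → 5
  S → 4
  (R ⋈[f=e] S) → 2
  π[w,e,u,v,f]((R ⋈[f=e] S)) → 2
  ρ[x/u](π[w,e,u,v,f]((R ⋈[f=e] S))) → 2
  ρ[z/v](ρ[x/u](π[w,e,u,v,f]((R ⋈[f=e] S)))) → 2
  π[x,w](ρ[z/v](ρ[x/u](π[w,e,u,v,f]((R ⋈[f=e] S))))) → 2

E1 and E2 produce the same multiset:
x | w
t | p
t | p

yes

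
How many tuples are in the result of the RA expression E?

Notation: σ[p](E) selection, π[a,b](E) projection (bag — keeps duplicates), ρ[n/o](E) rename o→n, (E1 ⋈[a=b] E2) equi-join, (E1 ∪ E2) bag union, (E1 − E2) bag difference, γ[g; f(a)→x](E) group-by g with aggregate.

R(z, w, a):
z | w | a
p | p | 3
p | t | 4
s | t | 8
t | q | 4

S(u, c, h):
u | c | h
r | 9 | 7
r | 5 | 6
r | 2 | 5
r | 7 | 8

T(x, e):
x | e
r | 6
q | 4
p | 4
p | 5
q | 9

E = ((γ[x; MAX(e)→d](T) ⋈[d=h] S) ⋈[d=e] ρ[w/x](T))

Subexpression sizes:
  T → 5
  γ[x; MAX(e)→d](T) → 3
  S → 4
  (γ[x; MAX(e)→d](T) ⋈[d=h] S) → 2
  T → 5
  ρ[w/x](T) → 5
  ((γ[x; MAX(e)→d](T) ⋈[d=h] S) ⋈[d=e] ρ[w/x](T)) → 2

|E| = 2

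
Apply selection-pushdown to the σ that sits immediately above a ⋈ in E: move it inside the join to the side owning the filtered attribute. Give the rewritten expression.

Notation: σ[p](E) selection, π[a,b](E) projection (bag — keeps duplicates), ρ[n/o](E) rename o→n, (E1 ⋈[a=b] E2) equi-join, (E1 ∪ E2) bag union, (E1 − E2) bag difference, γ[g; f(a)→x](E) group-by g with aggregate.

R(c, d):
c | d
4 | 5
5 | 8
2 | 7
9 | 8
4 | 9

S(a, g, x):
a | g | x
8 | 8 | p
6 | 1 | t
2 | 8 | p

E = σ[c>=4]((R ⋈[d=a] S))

σ filters on c, owned by the left side.
E' = (σ[c>=4](R) ⋈[d=a] S)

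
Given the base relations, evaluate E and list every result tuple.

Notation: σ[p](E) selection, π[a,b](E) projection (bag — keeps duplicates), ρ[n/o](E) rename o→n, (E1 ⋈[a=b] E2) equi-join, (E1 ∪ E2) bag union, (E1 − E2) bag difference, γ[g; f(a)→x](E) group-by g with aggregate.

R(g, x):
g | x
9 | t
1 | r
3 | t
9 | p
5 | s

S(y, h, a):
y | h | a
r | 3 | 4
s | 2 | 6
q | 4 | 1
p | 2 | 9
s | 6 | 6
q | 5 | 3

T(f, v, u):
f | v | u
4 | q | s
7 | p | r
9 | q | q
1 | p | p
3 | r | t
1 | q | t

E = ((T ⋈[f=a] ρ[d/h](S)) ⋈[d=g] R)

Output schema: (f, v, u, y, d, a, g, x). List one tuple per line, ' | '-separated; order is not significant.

Row counts bottom-up:
  T → 6
  S → 6
  ρ[d/h](S) → 6
  (T ⋈[f=a] ρ[d/h](S)) → 5
  R → 5
  ((T ⋈[f=a] ρ[d/h](S)) ⋈[d=g] R) → 2

== RESULT ==
f | v | u | y | d | a | g | x
3 | r | t | q | 5 | 3 | 5 | s
4 | q | s | r | 3 | 4 | 3 | t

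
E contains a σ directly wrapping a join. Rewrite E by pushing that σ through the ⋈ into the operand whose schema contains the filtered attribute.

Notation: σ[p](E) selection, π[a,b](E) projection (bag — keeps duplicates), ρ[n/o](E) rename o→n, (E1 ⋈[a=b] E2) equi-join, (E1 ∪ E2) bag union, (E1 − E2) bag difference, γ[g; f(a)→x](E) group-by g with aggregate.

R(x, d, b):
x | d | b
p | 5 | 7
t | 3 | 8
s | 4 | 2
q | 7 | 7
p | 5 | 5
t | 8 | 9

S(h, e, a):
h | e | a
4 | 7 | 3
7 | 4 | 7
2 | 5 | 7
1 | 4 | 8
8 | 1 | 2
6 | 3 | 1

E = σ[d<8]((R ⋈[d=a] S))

σ filters on d, owned by the left side.
E' = (σ[d<8](R) ⋈[d=a] S)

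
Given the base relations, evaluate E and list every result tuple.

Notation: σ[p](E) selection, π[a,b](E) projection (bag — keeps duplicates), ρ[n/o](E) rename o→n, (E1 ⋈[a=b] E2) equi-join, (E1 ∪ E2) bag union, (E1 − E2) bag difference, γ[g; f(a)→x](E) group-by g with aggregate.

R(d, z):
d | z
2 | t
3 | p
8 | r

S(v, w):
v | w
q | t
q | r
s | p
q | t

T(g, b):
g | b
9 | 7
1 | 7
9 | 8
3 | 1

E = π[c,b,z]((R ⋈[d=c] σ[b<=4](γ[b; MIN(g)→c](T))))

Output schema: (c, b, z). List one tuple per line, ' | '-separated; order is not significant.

Stepwise |·|:
  R → 3
  T → 4
  γ[b; MIN(g)→c](T) → 3
  σ[b<=4](γ[b; MIN(g)→c](T)) → 1
  (R ⋈[d=c] σ[b<=4](γ[b; MIN(g)→c](T))) → 1
  π[c,b,z]((R ⋈[d=c] σ[b<=4](γ[b; MIN(g)→c](T)))) → 1

== RESULT ==
c | b | z
3 | 1 | p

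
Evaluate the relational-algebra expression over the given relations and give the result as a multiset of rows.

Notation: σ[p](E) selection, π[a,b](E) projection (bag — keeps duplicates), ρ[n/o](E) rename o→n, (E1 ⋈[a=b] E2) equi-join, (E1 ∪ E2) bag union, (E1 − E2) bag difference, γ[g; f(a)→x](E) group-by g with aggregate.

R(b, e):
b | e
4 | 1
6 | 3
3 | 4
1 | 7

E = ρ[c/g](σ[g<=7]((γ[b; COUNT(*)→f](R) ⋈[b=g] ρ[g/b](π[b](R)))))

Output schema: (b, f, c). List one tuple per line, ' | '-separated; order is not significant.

Subexpression sizes:
  R → 4
  γ[b; COUNT(*)→f](R) → 4
  R → 4
  π[b](R) → 4
  ρ[g/b](π[b](R)) → 4
  (γ[b; COUNT(*)→f](R) ⋈[b=g] ρ[g/b](π[b](R))) → 4
  σ[g<=7]((γ[b; COUNT(*)→f](R) ⋈[b=g] ρ[g/b](π[b](R)))) → 4
  ρ[c/g](σ[g<=7]((γ[b; COUNT(*)→f](R) ⋈[b=g] ρ[g/b](π[b](R))))) → 4

== RESULT ==
b | f | c
1 | 1 | 1
3 | 1 | 3
4 | 1 | 4
6 | 1 | 6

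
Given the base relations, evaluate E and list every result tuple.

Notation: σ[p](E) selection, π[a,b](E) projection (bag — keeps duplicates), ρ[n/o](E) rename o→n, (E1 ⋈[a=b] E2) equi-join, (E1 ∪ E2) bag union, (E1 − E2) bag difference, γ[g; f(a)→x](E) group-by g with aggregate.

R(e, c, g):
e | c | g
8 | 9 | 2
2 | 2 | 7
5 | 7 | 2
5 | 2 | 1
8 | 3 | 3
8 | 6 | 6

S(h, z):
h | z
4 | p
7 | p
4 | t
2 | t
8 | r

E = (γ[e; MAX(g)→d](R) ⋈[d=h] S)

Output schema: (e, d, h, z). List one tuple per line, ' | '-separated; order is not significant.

Per-node cardinality:
  R → 6
  γ[e; MAX(g)→d](R) → 3
  S → 5
  (γ[e; MAX(g)→d](R) ⋈[d=h] S) → 2

== RESULT ==
e | d | h | z
2 | 7 | 7 | p
5 | 2 | 2 | t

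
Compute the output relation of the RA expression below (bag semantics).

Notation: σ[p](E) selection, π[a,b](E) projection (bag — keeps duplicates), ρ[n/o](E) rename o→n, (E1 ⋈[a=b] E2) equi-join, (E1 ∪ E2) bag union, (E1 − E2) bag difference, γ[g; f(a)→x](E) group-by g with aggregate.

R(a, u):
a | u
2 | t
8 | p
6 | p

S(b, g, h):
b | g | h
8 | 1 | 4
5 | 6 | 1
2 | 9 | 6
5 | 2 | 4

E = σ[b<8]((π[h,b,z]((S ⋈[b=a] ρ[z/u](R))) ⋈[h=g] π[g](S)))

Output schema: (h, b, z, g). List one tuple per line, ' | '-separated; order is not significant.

Row counts bottom-up:
  S → 4
  R → 3
  ρ[z/u](R) → 3
  (S ⋈[b=a] ρ[z/u](R)) → 2
  π[h,b,z]((S ⋈[b=a] ρ[z/u](R))) → 2
  S → 4
  π[g](S) → 4
  (π[h,b,z]((S ⋈[b=a] ρ[z/u](R))) ⋈[h=g] π[g](S)) → 1
  σ[b<8]((π[h,b,z]((S ⋈[b=a] ρ[z/u](R))) ⋈[h=g] π[g](S))) → 1

== RESULT ==
h | b | z | g
6 | 2 | t | 6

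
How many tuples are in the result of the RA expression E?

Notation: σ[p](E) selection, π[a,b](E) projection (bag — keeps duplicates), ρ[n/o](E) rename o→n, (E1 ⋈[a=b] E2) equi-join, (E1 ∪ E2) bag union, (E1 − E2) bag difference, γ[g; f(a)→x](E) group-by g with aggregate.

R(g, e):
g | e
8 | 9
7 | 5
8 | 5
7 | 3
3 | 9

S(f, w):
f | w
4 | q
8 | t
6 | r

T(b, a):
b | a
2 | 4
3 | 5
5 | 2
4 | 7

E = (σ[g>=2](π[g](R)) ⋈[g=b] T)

Stepwise |·|:
  R → 5
  π[g](R) → 5
  σ[g>=2](π[g](R)) → 5
  T → 4
  (σ[g>=2](π[g](R)) ⋈[g=b] T) → 1

|E| = 1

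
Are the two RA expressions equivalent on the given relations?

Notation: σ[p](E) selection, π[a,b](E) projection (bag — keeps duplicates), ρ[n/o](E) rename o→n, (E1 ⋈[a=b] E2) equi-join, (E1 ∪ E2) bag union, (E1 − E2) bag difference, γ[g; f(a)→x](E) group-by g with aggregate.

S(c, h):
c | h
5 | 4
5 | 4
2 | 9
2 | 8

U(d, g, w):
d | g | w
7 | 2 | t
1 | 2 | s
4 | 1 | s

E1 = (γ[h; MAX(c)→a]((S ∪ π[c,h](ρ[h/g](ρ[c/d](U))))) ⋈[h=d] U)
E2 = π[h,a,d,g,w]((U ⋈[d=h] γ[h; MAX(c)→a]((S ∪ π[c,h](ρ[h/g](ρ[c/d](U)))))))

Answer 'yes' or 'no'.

E1 row counts bottom-up:
  S → 4
  U → 3
  ρ[c/d](U) → 3
  ρ[h/g](ρ[c/d](U)) → 3
  π[c,h](ρ[h/g](ρ[c/d](U))) → 3
  (S ∪ π[c,h](ρ[h/g](ρ[c/d](U)))) → 7
  γ[h; MAX(c)→a]((S ∪ π[c,h](ρ[h/g](ρ[c/d](U))))) → 5
  U → 3
  (γ[h; MAX(c)→a]((S ∪ π[c,h](ρ[h/g](ρ[c/d](U))))) ⋈[h=d] U) → 2
E2 row counts bottom-up:
  U → 3
  S → 4
  U → 3
  ρ[c/d](U) → 3
  ρ[h/g](ρ[c/d](U)) → 3
  π[c,h](ρ[h/g](ρ[c/d](U))) → 3
  (S ∪ π[c,h](ρ[h/g](ρ[c/d](U)))) → 7
  γ[h; MAX(c)→a]((S ∪ π[c,h](ρ[h/g](ρ[c/d](U))))) → 5
  (U ⋈[d=h] γ[h; MAX(c)→a]((S ∪ π[c,h](ρ[h/g](ρ[c/d](U)))))) → 2
  π[h,a,d,g,w]((U ⋈[d=h] γ[h; MAX(c)→a]((S ∪ π[c,h](ρ[h/g](ρ[c/d](U))))))) → 2

E1 and E2 produce the same multiset:
h | a | d | g | w
1 | 4 | 1 | 2 | s
4 | 5 | 4 | 1 | s

yes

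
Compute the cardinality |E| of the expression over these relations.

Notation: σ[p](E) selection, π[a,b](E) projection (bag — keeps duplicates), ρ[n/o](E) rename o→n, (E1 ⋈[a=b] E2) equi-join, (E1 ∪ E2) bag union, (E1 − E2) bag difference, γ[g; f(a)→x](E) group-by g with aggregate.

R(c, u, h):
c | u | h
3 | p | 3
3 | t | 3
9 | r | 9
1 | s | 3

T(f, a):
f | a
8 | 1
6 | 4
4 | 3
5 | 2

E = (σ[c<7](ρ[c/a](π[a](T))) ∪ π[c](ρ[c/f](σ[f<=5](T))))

Stepwise |·|:
  T → 4
  π[a](T) → 4
  ρ[c/a](π[a](T)) → 4
  σ[c<7](ρ[c/a](π[a](T))) → 4
  T → 4
  σ[f<=5](T) → 2
  ρ[c/f](σ[f<=5](T)) → 2
  π[c](ρ[c/f](σ[f<=5](T))) → 2
  (σ[c<7](ρ[c/a](π[a](T))) ∪ π[c](ρ[c/f](σ[f<=5](T)))) → 6

|E| = 6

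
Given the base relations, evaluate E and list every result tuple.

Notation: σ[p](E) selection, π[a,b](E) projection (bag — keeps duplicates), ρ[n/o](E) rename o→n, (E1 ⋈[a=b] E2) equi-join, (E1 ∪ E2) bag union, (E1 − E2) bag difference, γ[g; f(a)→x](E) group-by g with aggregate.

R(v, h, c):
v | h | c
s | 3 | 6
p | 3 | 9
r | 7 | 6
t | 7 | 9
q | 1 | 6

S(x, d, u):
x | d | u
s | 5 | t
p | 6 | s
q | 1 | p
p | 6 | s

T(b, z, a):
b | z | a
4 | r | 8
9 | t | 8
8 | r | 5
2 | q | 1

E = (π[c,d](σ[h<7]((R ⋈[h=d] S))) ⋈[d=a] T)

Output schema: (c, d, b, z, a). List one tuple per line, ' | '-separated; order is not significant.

Subexpression sizes:
  R → 5
  S → 4
  (R ⋈[h=d] S) → 1
  σ[h<7]((R ⋈[h=d] S)) → 1
  π[c,d](σ[h<7]((R ⋈[h=d] S))) → 1
  T → 4
  (π[c,d](σ[h<7]((R ⋈[h=d] S))) ⋈[d=a] T) → 1

== RESULT ==
c | d | b | z | a
6 | 1 | 2 | q | 1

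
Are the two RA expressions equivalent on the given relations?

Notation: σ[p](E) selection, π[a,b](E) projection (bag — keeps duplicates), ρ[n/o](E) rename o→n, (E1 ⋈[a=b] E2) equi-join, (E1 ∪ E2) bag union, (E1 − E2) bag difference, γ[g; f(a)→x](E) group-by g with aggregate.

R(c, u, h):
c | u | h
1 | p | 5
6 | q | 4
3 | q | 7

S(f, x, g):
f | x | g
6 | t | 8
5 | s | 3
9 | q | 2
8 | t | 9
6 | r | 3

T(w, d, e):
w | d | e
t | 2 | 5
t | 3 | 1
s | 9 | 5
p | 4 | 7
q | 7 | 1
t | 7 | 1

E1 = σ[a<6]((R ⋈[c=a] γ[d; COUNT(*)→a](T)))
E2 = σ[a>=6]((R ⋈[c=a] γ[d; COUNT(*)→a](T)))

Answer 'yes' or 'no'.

E1 row counts bottom-up:
  R → 3
  T → 6
  γ[d; COUNT(*)→a](T) → 5
  (R ⋈[c=a] γ[d; COUNT(*)→a](T)) → 4
  σ[a<6]((R ⋈[c=a] γ[d; COUNT(*)→a](T))) → 4
E2 row counts bottom-up:
  R → 3
  T → 6
  γ[d; COUNT(*)→a](T) → 5
  (R ⋈[c=a] γ[d; COUNT(*)→a](T)) → 4
  σ[a>=6]((R ⋈[c=a] γ[d; COUNT(*)→a](T))) → 0

E1 result:
c | u | h | d | a
1 | p | 5 | 2 | 1
1 | p | 5 | 3 | 1
1 | p | 5 | 4 | 1
1 | p | 5 | 9 | 1
E2 result:
c | u | h | d | a
(0 rows)
Witness: (1, 'p', 5, 3, 1) appears 1× in E1 but 0× in E2.

no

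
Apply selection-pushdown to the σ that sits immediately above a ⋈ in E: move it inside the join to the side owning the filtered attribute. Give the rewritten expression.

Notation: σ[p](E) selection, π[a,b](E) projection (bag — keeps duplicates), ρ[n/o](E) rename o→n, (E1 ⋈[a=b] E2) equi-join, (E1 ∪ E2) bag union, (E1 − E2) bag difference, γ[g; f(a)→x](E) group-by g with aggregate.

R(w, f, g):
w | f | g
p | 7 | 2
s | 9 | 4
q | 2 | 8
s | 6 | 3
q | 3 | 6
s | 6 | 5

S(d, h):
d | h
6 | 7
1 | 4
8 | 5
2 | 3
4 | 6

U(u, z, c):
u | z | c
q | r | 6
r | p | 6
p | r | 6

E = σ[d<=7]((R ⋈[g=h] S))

σ filters on d, owned by the right side.
E' = (R ⋈[g=h] σ[d<=7](S))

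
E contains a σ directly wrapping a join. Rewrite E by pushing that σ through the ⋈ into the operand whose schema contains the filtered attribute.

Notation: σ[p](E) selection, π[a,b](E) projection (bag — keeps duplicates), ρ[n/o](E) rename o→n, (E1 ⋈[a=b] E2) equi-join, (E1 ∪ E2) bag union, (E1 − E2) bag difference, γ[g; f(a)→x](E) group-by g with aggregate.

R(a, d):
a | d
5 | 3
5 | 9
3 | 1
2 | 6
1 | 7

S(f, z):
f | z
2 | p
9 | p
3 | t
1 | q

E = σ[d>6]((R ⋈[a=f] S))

σ filters on d, owned by the left side.
E' = (σ[d>6](R) ⋈[a=f] S)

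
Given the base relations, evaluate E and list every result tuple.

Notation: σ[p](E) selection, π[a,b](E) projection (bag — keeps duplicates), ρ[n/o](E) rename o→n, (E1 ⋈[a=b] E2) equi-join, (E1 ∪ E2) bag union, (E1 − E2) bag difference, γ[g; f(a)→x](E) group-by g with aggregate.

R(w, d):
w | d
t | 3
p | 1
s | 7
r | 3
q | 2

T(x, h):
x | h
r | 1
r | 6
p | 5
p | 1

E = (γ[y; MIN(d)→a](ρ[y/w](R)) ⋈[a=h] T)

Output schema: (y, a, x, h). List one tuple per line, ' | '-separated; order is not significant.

Row counts bottom-up:
  R → 5
  ρ[y/w](R) → 5
  γ[y; MIN(d)→a](ρ[y/w](R)) → 5
  T → 4
  (γ[y; MIN(d)→a](ρ[y/w](R)) ⋈[a=h] T) → 2

== RESULT ==
y | a | x | h
p | 1 | p | 1
p | 1 | r | 1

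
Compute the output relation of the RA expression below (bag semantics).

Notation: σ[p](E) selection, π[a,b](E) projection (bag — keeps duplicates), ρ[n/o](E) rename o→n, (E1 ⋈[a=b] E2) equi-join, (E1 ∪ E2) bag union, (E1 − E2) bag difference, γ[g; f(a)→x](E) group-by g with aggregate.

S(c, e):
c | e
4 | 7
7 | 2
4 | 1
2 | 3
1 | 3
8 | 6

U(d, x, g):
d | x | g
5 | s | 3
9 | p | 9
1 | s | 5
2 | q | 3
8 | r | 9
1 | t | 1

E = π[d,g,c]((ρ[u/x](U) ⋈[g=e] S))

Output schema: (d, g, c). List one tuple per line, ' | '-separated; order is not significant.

Stepwise |·|:
  U → 6
  ρ[u/x](U) → 6
  S → 6
  (ρ[u/x](U) ⋈[g=e] S) → 5
  π[d,g,c]((ρ[u/x](U) ⋈[g=e] S)) → 5

== RESULT ==
d | g | c
1 | 1 | 4
2 | 3 | 1
2 | 3 | 2
5 | 3 | 1
5 | 3 | 2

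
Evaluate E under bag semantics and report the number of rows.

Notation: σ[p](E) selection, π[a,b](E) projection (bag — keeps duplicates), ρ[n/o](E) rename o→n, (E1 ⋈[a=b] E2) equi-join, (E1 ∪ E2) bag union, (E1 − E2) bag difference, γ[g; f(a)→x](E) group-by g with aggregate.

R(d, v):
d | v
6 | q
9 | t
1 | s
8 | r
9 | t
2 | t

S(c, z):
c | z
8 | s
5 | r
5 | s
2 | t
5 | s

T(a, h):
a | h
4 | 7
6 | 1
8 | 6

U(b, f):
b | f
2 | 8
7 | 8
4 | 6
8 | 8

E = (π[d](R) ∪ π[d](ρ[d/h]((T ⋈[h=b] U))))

Subexpression sizes:
  R → 6
  π[d](R) → 6
  T → 3
  U → 4
  (T ⋈[h=b] U) → 1
  ρ[d/h]((T ⋈[h=b] U)) → 1
  π[d](ρ[d/h]((T ⋈[h=b] U))) → 1
  (π[d](R) ∪ π[d](ρ[d/h]((T ⋈[h=b] U)))) → 7

|E| = 7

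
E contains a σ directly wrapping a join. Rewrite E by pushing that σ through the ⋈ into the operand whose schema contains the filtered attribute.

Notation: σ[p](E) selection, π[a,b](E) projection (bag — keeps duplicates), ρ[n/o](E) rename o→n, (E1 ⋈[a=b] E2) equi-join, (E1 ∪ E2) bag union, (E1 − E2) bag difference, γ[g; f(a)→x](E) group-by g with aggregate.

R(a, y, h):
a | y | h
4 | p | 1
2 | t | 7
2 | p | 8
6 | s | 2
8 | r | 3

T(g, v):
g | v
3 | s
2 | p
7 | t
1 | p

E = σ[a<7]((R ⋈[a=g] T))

σ filters on a, owned by the left side.
E' = (σ[a<7](R) ⋈[a=g] T)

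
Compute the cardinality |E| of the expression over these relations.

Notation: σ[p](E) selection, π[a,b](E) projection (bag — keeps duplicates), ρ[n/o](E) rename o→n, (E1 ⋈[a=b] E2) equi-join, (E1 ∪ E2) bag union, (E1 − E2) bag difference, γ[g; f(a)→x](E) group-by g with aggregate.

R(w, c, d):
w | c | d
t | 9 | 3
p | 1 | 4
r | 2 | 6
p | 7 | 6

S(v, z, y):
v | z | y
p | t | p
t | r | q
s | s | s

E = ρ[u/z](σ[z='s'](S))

Stepwise |·|:
  S → 3
  σ[z='s'](S) → 1
  ρ[u/z](σ[z='s'](S)) → 1

|E| = 1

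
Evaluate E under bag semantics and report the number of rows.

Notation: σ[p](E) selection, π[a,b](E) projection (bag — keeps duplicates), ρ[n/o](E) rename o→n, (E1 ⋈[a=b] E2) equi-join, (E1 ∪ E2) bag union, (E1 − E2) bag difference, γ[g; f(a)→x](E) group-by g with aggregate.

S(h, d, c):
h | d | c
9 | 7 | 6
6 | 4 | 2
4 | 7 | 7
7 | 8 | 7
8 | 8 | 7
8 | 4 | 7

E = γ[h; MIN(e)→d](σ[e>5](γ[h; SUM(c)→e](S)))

Per-node cardinality:
  S → 6
  γ[h; SUM(c)→e](S) → 5
  σ[e>5](γ[h; SUM(c)→e](S)) → 4
  γ[h; MIN(e)→d](σ[e>5](γ[h; SUM(c)→e](S))) → 4

|E| = 4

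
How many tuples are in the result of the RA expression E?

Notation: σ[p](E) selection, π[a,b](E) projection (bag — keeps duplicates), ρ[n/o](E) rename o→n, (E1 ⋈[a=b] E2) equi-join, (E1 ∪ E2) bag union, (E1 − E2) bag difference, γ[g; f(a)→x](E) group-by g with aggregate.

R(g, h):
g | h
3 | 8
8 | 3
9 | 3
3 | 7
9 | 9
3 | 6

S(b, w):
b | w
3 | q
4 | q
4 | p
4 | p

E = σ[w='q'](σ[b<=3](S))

Row counts bottom-up:
  S → 4
  σ[b<=3](S) → 1
  σ[w='q'](σ[b<=3](S)) → 1

|E| = 1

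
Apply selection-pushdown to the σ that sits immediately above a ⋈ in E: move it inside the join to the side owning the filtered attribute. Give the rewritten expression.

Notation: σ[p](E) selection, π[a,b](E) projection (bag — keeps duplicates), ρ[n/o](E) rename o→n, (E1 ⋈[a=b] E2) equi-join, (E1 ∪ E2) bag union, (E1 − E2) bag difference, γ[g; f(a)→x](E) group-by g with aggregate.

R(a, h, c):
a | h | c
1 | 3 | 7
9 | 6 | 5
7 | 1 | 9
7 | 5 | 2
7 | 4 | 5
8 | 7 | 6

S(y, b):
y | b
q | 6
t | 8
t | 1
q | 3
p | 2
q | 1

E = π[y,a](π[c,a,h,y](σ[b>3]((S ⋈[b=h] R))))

σ filters on b, owned by the left side.
E' = π[y,a](π[c,a,h,y]((σ[b>3](S) ⋈[b=h] R)))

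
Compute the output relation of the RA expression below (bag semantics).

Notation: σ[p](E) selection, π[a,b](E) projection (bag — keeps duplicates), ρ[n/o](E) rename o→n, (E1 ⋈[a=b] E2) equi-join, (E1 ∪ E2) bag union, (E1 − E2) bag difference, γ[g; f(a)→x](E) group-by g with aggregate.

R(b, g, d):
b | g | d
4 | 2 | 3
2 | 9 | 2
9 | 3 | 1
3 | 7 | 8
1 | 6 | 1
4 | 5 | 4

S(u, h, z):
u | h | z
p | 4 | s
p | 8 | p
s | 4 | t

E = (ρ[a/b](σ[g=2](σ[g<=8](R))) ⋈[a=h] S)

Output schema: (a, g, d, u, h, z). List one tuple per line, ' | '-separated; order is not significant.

Subexpression sizes:
  R → 6
  σ[g<=8](R) → 5
  σ[g=2](σ[g<=8](R)) → 1
  ρ[a/b](σ[g=2](σ[g<=8](R))) → 1
  S → 3
  (ρ[a/b](σ[g=2](σ[g<=8](R))) ⋈[a=h] S) → 2

== RESULT ==
a | g | d | u | h | z
4 | 2 | 3 | p | 4 | s
4 | 2 | 3 | s | 4 | t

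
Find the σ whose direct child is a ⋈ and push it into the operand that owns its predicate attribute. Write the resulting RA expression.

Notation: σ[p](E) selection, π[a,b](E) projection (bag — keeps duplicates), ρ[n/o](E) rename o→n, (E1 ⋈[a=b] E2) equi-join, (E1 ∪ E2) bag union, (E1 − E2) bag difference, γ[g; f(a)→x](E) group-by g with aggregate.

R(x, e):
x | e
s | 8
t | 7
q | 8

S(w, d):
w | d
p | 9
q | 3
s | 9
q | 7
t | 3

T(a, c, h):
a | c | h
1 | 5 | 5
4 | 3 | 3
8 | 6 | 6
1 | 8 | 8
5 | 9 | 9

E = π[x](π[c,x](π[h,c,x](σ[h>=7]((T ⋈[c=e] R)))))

σ filters on h, owned by the left side.
E' = π[x](π[c,x](π[h,c,x]((σ[h>=7](T) ⋈[c=e] R))))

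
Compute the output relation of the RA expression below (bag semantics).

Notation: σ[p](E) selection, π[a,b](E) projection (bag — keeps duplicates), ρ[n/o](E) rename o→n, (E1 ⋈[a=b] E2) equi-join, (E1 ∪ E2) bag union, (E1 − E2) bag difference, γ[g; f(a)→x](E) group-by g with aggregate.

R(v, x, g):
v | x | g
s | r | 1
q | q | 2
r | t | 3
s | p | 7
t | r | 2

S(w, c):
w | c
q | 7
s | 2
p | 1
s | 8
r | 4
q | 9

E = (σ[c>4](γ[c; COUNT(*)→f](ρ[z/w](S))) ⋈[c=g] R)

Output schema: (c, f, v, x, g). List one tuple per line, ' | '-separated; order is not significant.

Per-node cardinality:
  S → 6
  ρ[z/w](S) → 6
  γ[c; COUNT(*)→f](ρ[z/w](S)) → 6
  σ[c>4](γ[c; COUNT(*)→f](ρ[z/w](S))) → 3
  R → 5
  (σ[c>4](γ[c; COUNT(*)→f](ρ[z/w](S))) ⋈[c=g] R) → 1

== RESULT ==
c | f | v | x | g
7 | 1 | s | p | 7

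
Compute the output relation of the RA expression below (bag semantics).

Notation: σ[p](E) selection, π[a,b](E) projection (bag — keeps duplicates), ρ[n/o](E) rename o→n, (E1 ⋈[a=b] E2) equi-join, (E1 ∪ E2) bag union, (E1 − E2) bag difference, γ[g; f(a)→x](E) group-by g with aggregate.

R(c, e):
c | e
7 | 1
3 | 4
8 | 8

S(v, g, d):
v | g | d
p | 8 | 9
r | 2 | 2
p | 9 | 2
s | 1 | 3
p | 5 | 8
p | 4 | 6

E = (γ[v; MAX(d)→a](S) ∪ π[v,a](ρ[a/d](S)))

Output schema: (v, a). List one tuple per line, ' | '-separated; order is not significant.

Row counts bottom-up:
  S → 6
  γ[v; MAX(d)→a](S) → 3
  S → 6
  ρ[a/d](S) → 6
  π[v,a](ρ[a/d](S)) → 6
  (γ[v; MAX(d)→a](S) ∪ π[v,a](ρ[a/d](S))) → 9

== RESULT ==
v | a
p | 2
p | 6
p | 8
p | 9
p | 9
r | 2
r | 2
s | 3
s | 3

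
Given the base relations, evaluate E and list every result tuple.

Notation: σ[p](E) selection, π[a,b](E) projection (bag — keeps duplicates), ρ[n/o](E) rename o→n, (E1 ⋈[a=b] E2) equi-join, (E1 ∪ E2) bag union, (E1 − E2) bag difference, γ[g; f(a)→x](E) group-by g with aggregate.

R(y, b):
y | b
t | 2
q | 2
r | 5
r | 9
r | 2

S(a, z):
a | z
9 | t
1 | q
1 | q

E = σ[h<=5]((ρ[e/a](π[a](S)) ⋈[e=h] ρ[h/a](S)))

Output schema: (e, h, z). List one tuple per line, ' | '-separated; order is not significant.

Per-node cardinality:
  S → 3
  π[a](S) → 3
  ρ[e/a](π[a](S)) → 3
  S → 3
  ρ[h/a](S) → 3
  (ρ[e/a](π[a](S)) ⋈[e=h] ρ[h/a](S)) → 5
  σ[h<=5]((ρ[e/a](π[a](S)) ⋈[e=h] ρ[h/a](S))) → 4

== RESULT ==
e | h | z
1 | 1 | q
1 | 1 | q
1 | 1 | q
1 | 1 | q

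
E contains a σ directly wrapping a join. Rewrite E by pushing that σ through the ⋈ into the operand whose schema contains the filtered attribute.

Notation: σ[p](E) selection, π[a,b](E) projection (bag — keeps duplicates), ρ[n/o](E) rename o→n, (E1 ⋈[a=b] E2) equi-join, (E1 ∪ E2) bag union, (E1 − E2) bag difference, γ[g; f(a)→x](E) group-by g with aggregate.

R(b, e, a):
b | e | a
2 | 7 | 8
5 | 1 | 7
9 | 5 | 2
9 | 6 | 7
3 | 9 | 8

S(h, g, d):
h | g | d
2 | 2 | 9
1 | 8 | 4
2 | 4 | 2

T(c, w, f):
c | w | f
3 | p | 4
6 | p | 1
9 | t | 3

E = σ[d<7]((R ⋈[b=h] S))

σ filters on d, owned by the right side.
E' = (R ⋈[b=h] σ[d<7](S))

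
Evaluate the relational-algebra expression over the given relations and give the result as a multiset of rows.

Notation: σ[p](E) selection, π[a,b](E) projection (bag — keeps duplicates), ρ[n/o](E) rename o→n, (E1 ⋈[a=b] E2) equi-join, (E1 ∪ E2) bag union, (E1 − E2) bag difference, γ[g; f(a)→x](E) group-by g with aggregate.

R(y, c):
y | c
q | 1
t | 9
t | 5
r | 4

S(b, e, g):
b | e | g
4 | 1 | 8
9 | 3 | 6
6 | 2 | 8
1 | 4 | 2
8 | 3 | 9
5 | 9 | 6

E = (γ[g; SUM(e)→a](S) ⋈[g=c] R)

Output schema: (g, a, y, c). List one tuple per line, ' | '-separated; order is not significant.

Stepwise |·|:
  S → 6
  γ[g; SUM(e)→a](S) → 4
  R → 4
  (γ[g; SUM(e)→a](S) ⋈[g=c] R) → 1

== RESULT ==
g | a | y | c
9 | 3 | t | 9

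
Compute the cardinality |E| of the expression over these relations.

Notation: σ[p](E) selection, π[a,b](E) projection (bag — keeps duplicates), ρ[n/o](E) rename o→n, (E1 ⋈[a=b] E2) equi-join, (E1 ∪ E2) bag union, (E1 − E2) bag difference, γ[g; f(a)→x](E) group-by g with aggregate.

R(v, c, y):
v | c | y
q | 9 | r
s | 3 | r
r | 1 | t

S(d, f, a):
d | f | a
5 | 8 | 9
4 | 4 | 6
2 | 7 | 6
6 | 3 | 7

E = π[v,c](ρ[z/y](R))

Subexpression sizes:
  R → 3
  ρ[z/y](R) → 3
  π[v,c](ρ[z/y](R)) → 3

|E| = 3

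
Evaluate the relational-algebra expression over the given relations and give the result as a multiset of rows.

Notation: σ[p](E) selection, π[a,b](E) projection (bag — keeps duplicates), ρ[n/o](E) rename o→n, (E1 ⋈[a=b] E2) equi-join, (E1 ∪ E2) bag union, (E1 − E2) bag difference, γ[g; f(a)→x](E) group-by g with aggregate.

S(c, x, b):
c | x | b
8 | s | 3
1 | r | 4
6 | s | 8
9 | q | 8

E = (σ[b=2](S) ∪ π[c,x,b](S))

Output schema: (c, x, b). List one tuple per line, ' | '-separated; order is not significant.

Row counts bottom-up:
  S → 4
  σ[b=2](S) → 0
  S → 4
  π[c,x,b](S) → 4
  (σ[b=2](S) ∪ π[c,x,b](S)) → 4

== RESULT ==
c | x | b
1 | r | 4
6 | s | 8
8 | s | 3
9 | q | 8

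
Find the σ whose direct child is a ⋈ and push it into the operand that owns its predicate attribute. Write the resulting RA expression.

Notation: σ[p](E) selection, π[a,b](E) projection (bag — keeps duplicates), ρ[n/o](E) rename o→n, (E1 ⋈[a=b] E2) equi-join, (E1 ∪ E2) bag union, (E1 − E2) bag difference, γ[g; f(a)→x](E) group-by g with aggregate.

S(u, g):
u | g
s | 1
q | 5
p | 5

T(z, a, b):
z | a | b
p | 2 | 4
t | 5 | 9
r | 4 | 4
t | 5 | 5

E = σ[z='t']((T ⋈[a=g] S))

σ filters on z, owned by the left side.
E' = (σ[z='t'](T) ⋈[a=g] S)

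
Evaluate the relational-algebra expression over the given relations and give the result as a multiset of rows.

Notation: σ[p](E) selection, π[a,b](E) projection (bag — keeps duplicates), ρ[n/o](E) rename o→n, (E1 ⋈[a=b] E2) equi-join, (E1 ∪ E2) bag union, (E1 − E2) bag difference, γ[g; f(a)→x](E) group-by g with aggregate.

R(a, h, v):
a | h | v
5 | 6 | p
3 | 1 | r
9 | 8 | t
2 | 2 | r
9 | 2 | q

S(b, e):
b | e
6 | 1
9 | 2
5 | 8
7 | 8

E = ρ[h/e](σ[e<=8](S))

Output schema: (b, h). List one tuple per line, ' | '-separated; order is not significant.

Per-node cardinality:
  S → 4
  σ[e<=8](S) → 4
  ρ[h/e](σ[e<=8](S)) → 4

== RESULT ==
b | h
5 | 8
6 | 1
7 | 8
9 | 2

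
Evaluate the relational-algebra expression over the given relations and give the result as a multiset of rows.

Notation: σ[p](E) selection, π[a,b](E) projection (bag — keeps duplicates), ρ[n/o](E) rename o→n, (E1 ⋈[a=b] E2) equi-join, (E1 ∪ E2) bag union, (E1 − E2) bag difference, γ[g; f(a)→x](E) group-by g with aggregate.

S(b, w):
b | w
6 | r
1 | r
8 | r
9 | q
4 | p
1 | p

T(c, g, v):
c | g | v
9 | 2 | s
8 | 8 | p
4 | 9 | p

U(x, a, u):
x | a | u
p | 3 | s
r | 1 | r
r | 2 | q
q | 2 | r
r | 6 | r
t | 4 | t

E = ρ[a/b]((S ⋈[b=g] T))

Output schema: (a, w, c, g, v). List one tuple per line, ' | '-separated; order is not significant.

Subexpression sizes:
  S → 6
  T → 3
  (S ⋈[b=g] T) → 2
  ρ[a/b]((S ⋈[b=g] T)) → 2

== RESULT ==
a | w | c | g | v
8 | r | 8 | 8 | p
9 | q | 4 | 9 | p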